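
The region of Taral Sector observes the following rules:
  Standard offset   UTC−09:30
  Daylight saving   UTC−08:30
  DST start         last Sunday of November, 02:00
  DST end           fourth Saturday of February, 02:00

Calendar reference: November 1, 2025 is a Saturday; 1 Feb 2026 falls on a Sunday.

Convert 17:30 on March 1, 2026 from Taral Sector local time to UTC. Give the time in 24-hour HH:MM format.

03:00

1 November 2025 is a Saturday, so Sundays fall on 2, 9, 16, 23, 30; the last is November 30.
1 February 2026 is a Sunday, so the first Saturday is February 7 and the fourth is February 28.
March 1, 2026 does not fall between 30 November 2025 and 28 February 2026, so daylight saving is not in effect and Taral Sector is at UTC−09:30.
17:30 local + 9h30m = 03:00 UTC (rolling into the next day, 2 March 2026).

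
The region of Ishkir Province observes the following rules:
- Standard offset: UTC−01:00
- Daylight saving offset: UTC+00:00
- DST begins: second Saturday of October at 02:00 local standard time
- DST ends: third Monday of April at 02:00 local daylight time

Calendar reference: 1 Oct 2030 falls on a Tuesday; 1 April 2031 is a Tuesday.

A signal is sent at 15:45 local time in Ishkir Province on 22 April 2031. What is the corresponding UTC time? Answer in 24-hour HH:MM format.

1 October 2030 is a Tuesday, so the first Saturday is October 5 and the second is October 12.
1 April 2031 is a Tuesday, so the first Monday is April 7 and the third is April 21.
22 April 2031 does not fall between 12 October 2030 and 21 April 2031, so daylight saving is not in effect and Ishkir Province is at UTC−01:00.
15:45 local + 1h = 16:45 UTC.

16:45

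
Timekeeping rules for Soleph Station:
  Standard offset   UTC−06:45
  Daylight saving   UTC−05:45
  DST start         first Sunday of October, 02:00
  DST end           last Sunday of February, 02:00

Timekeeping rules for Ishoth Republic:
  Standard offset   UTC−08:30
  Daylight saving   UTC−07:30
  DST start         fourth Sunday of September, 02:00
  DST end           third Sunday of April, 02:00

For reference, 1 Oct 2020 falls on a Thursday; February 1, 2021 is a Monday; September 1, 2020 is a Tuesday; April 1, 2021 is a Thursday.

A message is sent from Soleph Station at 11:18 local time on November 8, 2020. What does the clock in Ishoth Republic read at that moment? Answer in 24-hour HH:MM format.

09:33

1 October 2020 is a Thursday, so the first Sunday is October 4.
1 February 2021 is a Monday, so Sundays fall on 7, 14, 21, 28; the last is February 28.
November 8, 2020 falls between 4 October 2020 and 28 February 2021, so daylight saving is in effect and Soleph Station is at UTC−05:45.
11:18 Soleph Station + 5h45m = 17:03 UTC.
1 September 2020 is a Tuesday, so the first Sunday is September 6 and the fourth is September 27.
1 April 2021 is a Thursday, so the first Sunday is April 4 and the third is April 18.
At the standard offset (UTC−08:30), 17:03 UTC − 8h30m = 08:33 Ishoth Republic standard time.
The standard-time date in Ishoth Republic, November 8, 2020, falls between 27 September 2020 and 18 April 2021, so daylight saving is in effect and Ishoth Republic is at UTC−07:30.
17:03 UTC − 7h30m = 09:33 Ishoth Republic.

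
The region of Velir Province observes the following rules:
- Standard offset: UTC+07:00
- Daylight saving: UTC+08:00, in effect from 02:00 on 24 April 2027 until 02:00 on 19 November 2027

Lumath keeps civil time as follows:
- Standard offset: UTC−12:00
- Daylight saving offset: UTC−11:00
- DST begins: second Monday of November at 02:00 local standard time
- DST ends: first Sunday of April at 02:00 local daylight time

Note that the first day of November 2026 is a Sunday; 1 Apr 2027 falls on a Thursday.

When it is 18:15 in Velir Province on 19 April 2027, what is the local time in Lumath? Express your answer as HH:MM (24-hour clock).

23:15

19 April 2027 is outside the daylight-saving period (24 April – 19 November), so Velir Province is on standard time, UTC+07:00.
18:15 Velir Province − 7h = 11:15 UTC.
1 November 2026 is a Sunday, so the first Monday is November 2 and the second is November 9.
1 April 2027 is a Thursday, so the first Sunday is April 4.
At the standard offset (UTC−12:00), 11:15 UTC − 12h = 23:15 Lumath standard time (rolling into the previous day, 18 April 2027).
Daylight saving runs 9 November 2026 – 4 April 2027; the standard-time date in Lumath, 18 April 2027, is outside that window, so Lumath is on standard time at UTC−12:00.
11:15 UTC − 12h = 23:15 Lumath (rolling into the previous day, 18 April 2027).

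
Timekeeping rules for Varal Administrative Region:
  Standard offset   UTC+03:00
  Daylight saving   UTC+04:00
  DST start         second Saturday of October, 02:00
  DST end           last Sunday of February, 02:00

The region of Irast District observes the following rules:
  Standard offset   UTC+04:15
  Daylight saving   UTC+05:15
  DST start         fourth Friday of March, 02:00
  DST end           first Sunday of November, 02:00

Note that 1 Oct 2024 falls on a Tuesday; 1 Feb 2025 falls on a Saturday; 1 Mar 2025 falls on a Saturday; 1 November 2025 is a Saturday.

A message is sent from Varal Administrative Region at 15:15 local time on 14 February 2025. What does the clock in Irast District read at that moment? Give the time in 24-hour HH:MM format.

15:30

1 October 2024 is a Tuesday, so the first Saturday is October 5 and the second is October 12.
1 February 2025 is a Saturday, so Sundays fall on 2, 9, 16, 23; the last is February 23.
14 February 2025 falls between 12 October 2024 and 23 February 2025, so daylight saving is in effect and Varal Administrative Region is at UTC+04:00.
15:15 Varal Administrative Region − 4h = 11:15 UTC.
1 March 2025 is a Saturday, so the first Friday is March 7 and the fourth is March 28.
1 November 2025 is a Saturday, so the first Sunday is November 2.
At the standard offset (UTC+04:15), 11:15 UTC + 4h15m = 15:30 Irast District standard time.
The standard-time date in Irast District, 14 February 2025, is outside the daylight-saving period (28 March – 2 November), so Irast District is on standard time, UTC+04:15.
11:15 UTC + 4h15m = 15:30 Irast District.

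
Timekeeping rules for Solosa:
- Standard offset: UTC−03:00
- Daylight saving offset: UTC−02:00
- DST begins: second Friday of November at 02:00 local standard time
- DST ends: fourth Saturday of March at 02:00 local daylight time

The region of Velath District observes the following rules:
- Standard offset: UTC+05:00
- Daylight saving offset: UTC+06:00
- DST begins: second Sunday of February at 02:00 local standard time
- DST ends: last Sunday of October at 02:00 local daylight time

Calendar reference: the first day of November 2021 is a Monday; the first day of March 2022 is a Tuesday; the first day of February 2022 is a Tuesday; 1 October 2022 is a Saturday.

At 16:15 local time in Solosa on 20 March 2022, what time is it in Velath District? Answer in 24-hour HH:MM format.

1 November 2021 is a Monday, so the first Friday is November 5 and the second is November 12.
1 March 2022 is a Tuesday, so the first Saturday is March 5 and the fourth is March 26.
Daylight saving runs 12 November 2021 – 26 March 2022; 20 March 2022 is inside that window, so Solosa is at UTC−02:00.
16:15 Solosa + 2h = 18:15 UTC.
1 February 2022 is a Tuesday, so the first Sunday is February 6 and the second is February 13.
1 October 2022 is a Saturday, so Sundays fall on 2, 9, 16, 23, 30; the last is October 30.
At the standard offset (UTC+05:00), 18:15 UTC + 5h = 23:15 Velath District standard time.
The standard-time date in Velath District, 20 March 2022, lies within the daylight-saving period (13 February – 30 October), so Velath District is on daylight time, UTC+06:00.
18:15 UTC + 6h = 00:15 Velath District (rolling into the next day, 21 March 2022).

00:15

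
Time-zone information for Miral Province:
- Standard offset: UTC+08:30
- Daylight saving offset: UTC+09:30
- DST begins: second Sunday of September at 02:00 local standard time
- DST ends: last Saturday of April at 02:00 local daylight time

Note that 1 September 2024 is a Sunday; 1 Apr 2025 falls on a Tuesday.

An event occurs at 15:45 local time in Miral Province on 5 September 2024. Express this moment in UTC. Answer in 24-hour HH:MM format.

1 September 2024 is a Sunday, so the first Sunday is September 1 and the second is September 8.
1 April 2025 is a Tuesday, so Saturdays fall on 5, 12, 19, 26; the last is April 26.
Daylight saving runs 8 September 2024 – 26 April 2025; 5 September 2024 is outside that window, so Miral Province is on standard time at UTC+08:30.
15:45 local − 8h30m = 07:15 UTC.

07:15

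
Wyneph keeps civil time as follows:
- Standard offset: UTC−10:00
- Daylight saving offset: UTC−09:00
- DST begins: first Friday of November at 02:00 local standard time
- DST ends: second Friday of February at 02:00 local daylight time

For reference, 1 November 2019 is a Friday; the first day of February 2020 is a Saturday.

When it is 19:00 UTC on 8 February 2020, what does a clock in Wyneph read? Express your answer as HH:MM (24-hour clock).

10:00

1 November 2019 is a Friday, so the first Friday is November 1.
1 February 2020 is a Saturday, so the first Friday is February 7 and the second is February 14.
At the standard offset (UTC−10:00), 19:00 UTC − 10h = 09:00 Wyneph standard time.
Daylight saving runs 1 November 2019 – 14 February 2020; the standard-time date in Wyneph, 8 February 2020, is inside that window, so Wyneph is at UTC−09:00.
19:00 UTC − 9h = 10:00 local.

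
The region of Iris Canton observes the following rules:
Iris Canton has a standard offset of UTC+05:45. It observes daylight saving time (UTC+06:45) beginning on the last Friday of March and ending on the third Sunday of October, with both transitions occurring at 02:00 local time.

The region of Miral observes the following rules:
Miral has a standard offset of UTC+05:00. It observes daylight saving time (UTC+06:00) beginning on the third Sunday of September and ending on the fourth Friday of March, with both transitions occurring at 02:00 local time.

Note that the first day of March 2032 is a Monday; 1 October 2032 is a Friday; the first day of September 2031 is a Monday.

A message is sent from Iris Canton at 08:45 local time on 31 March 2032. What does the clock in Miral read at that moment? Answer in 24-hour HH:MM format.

07:00

1 March 2032 is a Monday, so Fridays fall on 5, 12, 19, 26; the last is March 26.
1 October 2032 is a Friday, so the first Sunday is October 3 and the third is October 17.
31 March 2032 falls between 26 March and 17 October, so daylight saving is in effect and Iris Canton is at UTC+06:45.
08:45 Iris Canton − 6h45m = 02:00 UTC.
1 September 2031 is a Monday, so the first Sunday is September 7 and the third is September 21.
1 March 2032 is a Monday, so the first Friday is March 5 and the fourth is March 26.
At the standard offset (UTC+05:00), 02:00 UTC + 5h = 07:00 Miral standard time.
Daylight saving runs 21 September 2031 – 26 March 2032; the standard-time date in Miral, 31 March 2032, is outside that window, so Miral is on standard time at UTC+05:00.
02:00 UTC + 5h = 07:00 Miral.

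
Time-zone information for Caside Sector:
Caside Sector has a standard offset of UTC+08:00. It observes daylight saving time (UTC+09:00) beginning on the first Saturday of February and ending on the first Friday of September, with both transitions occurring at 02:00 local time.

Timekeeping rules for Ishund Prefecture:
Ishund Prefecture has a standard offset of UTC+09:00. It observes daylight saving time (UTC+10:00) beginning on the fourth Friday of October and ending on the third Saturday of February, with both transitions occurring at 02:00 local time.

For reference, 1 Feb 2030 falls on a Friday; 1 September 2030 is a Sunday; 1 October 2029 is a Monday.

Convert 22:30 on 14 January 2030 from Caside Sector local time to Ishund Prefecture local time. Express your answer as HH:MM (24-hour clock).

1 February 2030 is a Friday, so the first Saturday is February 2.
1 September 2030 is a Sunday, so the first Friday is September 6.
Daylight saving runs 2 February – 6 September; 14 January 2030 is outside that window, so Caside Sector is on standard time at UTC+08:00.
22:30 Caside Sector − 8h = 14:30 UTC.
1 October 2029 is a Monday, so the first Friday is October 5 and the fourth is October 26.
1 February 2030 is a Friday, so the first Saturday is February 2 and the third is February 16.
At the standard offset (UTC+09:00), 14:30 UTC + 9h = 23:30 Ishund Prefecture standard time.
Daylight saving runs 26 October 2029 – 16 February 2030; the standard-time date in Ishund Prefecture, 14 January 2030, is inside that window, so Ishund Prefecture is at UTC+10:00.
14:30 UTC + 10h = 00:30 Ishund Prefecture (rolling into the next day, 15 January 2030).

00:30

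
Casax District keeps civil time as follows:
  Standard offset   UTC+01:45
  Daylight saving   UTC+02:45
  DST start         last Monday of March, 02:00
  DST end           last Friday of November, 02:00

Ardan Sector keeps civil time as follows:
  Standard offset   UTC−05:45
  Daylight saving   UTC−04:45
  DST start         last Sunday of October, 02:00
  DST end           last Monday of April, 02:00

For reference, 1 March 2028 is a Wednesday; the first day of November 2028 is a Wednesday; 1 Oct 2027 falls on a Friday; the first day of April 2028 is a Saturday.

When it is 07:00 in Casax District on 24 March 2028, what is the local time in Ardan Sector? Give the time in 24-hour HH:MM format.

00:30

1 March 2028 is a Wednesday, so Mondays fall on 6, 13, 20, 27; the last is March 27.
1 November 2028 is a Wednesday, so Fridays fall on 3, 10, 17, 24; the last is November 24.
24 March 2028 does not fall between 27 March and 24 November, so daylight saving is not in effect and Casax District is at UTC+01:45.
07:00 Casax District − 1h45m = 05:15 UTC.
1 October 2027 is a Friday, so Sundays fall on 3, 10, 17, 24, 31; the last is October 31.
1 April 2028 is a Saturday, so Mondays fall on 3, 10, 17, 24; the last is April 24.
At the standard offset (UTC−05:45), 05:15 UTC − 5h45m = 23:30 Ardan Sector standard time (rolling into the previous day, 23 March 2028).
Daylight saving runs 31 October 2027 – 24 April 2028; the standard-time date in Ardan Sector, 23 March 2028, is inside that window, so Ardan Sector is at UTC−04:45.
05:15 UTC − 4h45m = 00:30 Ardan Sector.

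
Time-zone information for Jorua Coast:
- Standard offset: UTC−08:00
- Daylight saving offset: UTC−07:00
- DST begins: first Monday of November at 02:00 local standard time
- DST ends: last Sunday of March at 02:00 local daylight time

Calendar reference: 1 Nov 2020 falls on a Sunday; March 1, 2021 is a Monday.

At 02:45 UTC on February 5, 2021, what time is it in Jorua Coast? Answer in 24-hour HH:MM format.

19:45

1 November 2020 is a Sunday, so the first Monday is November 2.
1 March 2021 is a Monday, so Sundays fall on 7, 14, 21, 28; the last is March 28.
At the standard offset (UTC−08:00), 02:45 UTC − 8h = 18:45 Jorua Coast standard time (rolling into the previous day, 4 February 2021).
The standard-time date in Jorua Coast, February 4, 2021, falls between 2 November 2020 and 28 March 2021, so daylight saving is in effect and Jorua Coast is at UTC−07:00.
02:45 UTC − 7h = 19:45 local (rolling into the previous day, 4 February 2021).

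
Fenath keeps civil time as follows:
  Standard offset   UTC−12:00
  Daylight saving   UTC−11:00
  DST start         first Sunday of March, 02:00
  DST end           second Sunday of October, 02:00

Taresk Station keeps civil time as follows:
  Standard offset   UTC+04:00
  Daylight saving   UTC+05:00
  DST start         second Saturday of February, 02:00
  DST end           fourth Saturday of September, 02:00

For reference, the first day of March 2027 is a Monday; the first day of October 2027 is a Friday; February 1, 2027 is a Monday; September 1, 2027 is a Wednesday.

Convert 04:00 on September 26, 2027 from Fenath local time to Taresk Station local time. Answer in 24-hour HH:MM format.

19:00

1 March 2027 is a Monday, so the first Sunday is March 7.
1 October 2027 is a Friday, so the first Sunday is October 3 and the second is October 10.
September 26, 2027 lies within the daylight-saving period (7 March – 10 October), so Fenath is on daylight time, UTC−11:00.
04:00 Fenath + 11h = 15:00 UTC.
1 February 2027 is a Monday, so the first Saturday is February 6 and the second is February 13.
1 September 2027 is a Wednesday, so the first Saturday is September 4 and the fourth is September 25.
At the standard offset (UTC+04:00), 15:00 UTC + 4h = 19:00 Taresk Station standard time.
Daylight saving runs 13 February – 25 September; the standard-time date in Taresk Station, September 26, 2027, is outside that window, so Taresk Station is on standard time at UTC+04:00.
15:00 UTC + 4h = 19:00 Taresk Station.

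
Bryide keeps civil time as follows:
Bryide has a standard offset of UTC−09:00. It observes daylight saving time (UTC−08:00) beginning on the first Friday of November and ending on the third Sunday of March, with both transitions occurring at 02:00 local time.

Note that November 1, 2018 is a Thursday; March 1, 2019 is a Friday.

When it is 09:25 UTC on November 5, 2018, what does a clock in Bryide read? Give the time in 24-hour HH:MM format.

01:25

1 November 2018 is a Thursday, so the first Friday is November 2.
1 March 2019 is a Friday, so the first Sunday is March 3 and the third is March 17.
At the standard offset (UTC−09:00), 09:25 UTC − 9h = 00:25 Bryide standard time.
The standard-time date in Bryide, November 5, 2018, lies within the daylight-saving period (2 November 2018 – 17 March 2019), so Bryide is on daylight time, UTC−08:00.
09:25 UTC − 8h = 01:25 local.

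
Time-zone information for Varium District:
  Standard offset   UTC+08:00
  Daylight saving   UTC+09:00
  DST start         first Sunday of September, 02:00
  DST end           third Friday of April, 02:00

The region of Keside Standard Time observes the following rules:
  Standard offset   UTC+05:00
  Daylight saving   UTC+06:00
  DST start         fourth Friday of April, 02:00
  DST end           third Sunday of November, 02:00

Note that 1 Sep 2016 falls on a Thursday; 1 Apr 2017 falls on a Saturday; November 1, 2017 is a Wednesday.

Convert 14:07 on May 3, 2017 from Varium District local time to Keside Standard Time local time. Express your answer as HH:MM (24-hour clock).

1 September 2016 is a Thursday, so the first Sunday is September 4.
1 April 2017 is a Saturday, so the first Friday is April 7 and the third is April 21.
Daylight saving runs 4 September 2016 – 21 April 2017; May 3, 2017 is outside that window, so Varium District is on standard time at UTC+08:00.
14:07 Varium District − 8h = 06:07 UTC.
1 April 2017 is a Saturday, so the first Friday is April 7 and the fourth is April 28.
1 November 2017 is a Wednesday, so the first Sunday is November 5 and the third is November 19.
At the standard offset (UTC+05:00), 06:07 UTC + 5h = 11:07 Keside Standard Time standard time.
Daylight saving runs 28 April – 19 November; the standard-time date in Keside Standard Time, May 3, 2017, is inside that window, so Keside Standard Time is at UTC+06:00.
06:07 UTC + 6h = 12:07 Keside Standard Time.

12:07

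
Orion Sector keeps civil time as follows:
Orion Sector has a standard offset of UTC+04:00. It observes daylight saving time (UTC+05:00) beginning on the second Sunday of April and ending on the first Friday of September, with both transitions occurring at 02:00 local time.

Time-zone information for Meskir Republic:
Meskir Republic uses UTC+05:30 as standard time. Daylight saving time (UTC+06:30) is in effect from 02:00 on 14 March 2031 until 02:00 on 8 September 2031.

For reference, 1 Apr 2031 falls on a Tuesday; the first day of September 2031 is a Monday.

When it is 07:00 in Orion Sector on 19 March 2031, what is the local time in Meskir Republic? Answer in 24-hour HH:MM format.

09:30

1 April 2031 is a Tuesday, so the first Sunday is April 6 and the second is April 13.
1 September 2031 is a Monday, so the first Friday is September 5.
19 March 2031 is outside the daylight-saving period (13 April – 5 September), so Orion Sector is on standard time, UTC+04:00.
07:00 Orion Sector − 4h = 03:00 UTC.
At the standard offset (UTC+05:30), 03:00 UTC + 5h30m = 08:30 Meskir Republic standard time.
The standard-time date in Meskir Republic, 19 March 2031, lies within the daylight-saving period (14 March – 8 September), so Meskir Republic is on daylight time, UTC+06:30.
03:00 UTC + 6h30m = 09:30 Meskir Republic.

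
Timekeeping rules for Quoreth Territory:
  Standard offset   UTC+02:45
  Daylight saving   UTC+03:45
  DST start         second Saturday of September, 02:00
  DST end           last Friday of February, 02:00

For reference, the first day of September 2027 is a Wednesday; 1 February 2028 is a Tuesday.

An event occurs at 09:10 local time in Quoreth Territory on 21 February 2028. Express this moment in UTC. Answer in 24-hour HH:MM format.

05:25

1 September 2027 is a Wednesday, so the first Saturday is September 4 and the second is September 11.
1 February 2028 is a Tuesday, so Fridays fall on 4, 11, 18, 25; the last is February 25.
21 February 2028 lies within the daylight-saving period (11 September 2027 – 25 February 2028), so Quoreth Territory is on daylight time, UTC+03:45.
09:10 local − 3h45m = 05:25 UTC.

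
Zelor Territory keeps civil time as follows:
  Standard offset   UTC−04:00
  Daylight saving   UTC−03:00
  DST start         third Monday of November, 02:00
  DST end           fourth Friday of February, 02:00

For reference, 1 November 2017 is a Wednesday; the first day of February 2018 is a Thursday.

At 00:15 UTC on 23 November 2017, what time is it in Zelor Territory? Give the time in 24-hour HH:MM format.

1 November 2017 is a Wednesday, so the first Monday is November 6 and the third is November 20.
1 February 2018 is a Thursday, so the first Friday is February 2 and the fourth is February 23.
At the standard offset (UTC−04:00), 00:15 UTC − 4h = 20:15 Zelor Territory standard time (rolling into the previous day, 22 November 2017).
The standard-time date in Zelor Territory, 22 November 2017, falls between 20 November 2017 and 23 February 2018, so daylight saving is in effect and Zelor Territory is at UTC−03:00.
00:15 UTC − 3h = 21:15 local (rolling into the previous day, 22 November 2017).

21:15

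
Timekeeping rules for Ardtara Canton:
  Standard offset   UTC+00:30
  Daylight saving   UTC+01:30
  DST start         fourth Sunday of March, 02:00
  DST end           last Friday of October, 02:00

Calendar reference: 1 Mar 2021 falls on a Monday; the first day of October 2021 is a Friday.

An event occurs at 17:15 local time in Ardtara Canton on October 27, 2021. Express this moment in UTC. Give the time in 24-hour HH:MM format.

15:45

1 March 2021 is a Monday, so the first Sunday is March 7 and the fourth is March 28.
1 October 2021 is a Friday, so Fridays fall on 1, 8, 15, 22, 29; the last is October 29.
October 27, 2021 lies within the daylight-saving period (28 March – 29 October), so Ardtara Canton is on daylight time, UTC+01:30.
17:15 local − 1h30m = 15:45 UTC.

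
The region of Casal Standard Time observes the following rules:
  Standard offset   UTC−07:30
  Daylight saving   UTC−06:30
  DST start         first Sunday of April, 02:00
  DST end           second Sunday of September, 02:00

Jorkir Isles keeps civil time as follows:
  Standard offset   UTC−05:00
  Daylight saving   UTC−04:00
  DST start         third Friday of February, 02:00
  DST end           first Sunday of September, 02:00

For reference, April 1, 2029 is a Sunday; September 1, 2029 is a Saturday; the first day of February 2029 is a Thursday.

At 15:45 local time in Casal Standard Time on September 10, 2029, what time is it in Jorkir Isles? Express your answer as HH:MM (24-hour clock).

1 April 2029 is a Sunday, so the first Sunday is April 1.
1 September 2029 is a Saturday, so the first Sunday is September 2 and the second is September 9.
September 10, 2029 is outside the daylight-saving period (1 April – 9 September), so Casal Standard Time is on standard time, UTC−07:30.
15:45 Casal Standard Time + 7h30m = 23:15 UTC.
1 February 2029 is a Thursday, so the first Friday is February 2 and the third is February 16.
1 September 2029 is a Saturday, so the first Sunday is September 2.
At the standard offset (UTC−05:00), 23:15 UTC − 5h = 18:15 Jorkir Isles standard time.
The standard-time date in Jorkir Isles, September 10, 2029, does not fall between 16 February and 2 September, so daylight saving is not in effect and Jorkir Isles is at UTC−05:00.
23:15 UTC − 5h = 18:15 Jorkir Isles.

18:15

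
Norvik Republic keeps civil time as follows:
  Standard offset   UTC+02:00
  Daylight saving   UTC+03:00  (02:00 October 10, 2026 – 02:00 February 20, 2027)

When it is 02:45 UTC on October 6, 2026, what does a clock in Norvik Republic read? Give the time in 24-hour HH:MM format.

04:45

At the standard offset (UTC+02:00), 02:45 UTC + 2h = 04:45 Norvik Republic standard time.
The standard-time date in Norvik Republic, October 6, 2026, does not fall between 10 October 2026 and 20 February 2027, so daylight saving is not in effect and Norvik Republic is at UTC+02:00.
02:45 UTC + 2h = 04:45 local.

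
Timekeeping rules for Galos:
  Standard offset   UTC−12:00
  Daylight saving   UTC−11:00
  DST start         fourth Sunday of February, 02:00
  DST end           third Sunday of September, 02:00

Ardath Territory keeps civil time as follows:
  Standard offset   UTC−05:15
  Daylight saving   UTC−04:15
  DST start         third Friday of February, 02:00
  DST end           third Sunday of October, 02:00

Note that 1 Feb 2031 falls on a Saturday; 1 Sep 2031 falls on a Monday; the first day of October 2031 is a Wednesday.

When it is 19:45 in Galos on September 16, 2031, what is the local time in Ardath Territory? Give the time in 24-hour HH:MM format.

02:30

1 February 2031 is a Saturday, so the first Sunday is February 2 and the fourth is February 23.
1 September 2031 is a Monday, so the first Sunday is September 7 and the third is September 21.
September 16, 2031 lies within the daylight-saving period (23 February – 21 September), so Galos is on daylight time, UTC−11:00.
19:45 Galos + 11h = 06:45 UTC (rolling into the next day, 17 September 2031).
1 February 2031 is a Saturday, so the first Friday is February 7 and the third is February 21.
1 October 2031 is a Wednesday, so the first Sunday is October 5 and the third is October 19.
At the standard offset (UTC−05:15), 06:45 UTC − 5h15m = 01:30 Ardath Territory standard time.
Daylight saving runs 21 February – 19 October; the standard-time date in Ardath Territory, September 17, 2031, is inside that window, so Ardath Territory is at UTC−04:15.
06:45 UTC − 4h15m = 02:30 Ardath Territory.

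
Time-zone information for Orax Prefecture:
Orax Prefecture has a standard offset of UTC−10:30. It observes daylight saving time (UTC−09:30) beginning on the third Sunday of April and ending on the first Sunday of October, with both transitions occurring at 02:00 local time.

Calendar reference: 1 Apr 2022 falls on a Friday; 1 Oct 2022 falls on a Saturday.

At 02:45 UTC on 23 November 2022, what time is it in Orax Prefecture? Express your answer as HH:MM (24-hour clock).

1 April 2022 is a Friday, so the first Sunday is April 3 and the third is April 17.
1 October 2022 is a Saturday, so the first Sunday is October 2.
At the standard offset (UTC−10:30), 02:45 UTC − 10h30m = 16:15 Orax Prefecture standard time (rolling into the previous day, 22 November 2022).
Daylight saving runs 17 April – 2 October; the standard-time date in Orax Prefecture, 22 November 2022, is outside that window, so Orax Prefecture is on standard time at UTC−10:30.
02:45 UTC − 10h30m = 16:15 local (rolling into the previous day, 22 November 2022).

16:15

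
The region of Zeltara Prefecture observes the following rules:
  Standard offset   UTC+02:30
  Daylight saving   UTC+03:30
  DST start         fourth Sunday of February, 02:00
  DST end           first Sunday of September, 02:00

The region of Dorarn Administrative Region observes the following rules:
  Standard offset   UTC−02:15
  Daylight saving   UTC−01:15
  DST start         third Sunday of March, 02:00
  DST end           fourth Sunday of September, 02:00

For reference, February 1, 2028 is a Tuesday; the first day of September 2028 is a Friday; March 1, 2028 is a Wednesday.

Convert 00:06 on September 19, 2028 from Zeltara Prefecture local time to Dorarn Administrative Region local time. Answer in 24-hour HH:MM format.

1 February 2028 is a Tuesday, so the first Sunday is February 6 and the fourth is February 27.
1 September 2028 is a Friday, so the first Sunday is September 3.
September 19, 2028 does not fall between 27 February and 3 September, so daylight saving is not in effect and Zeltara Prefecture is at UTC+02:30.
00:06 Zeltara Prefecture − 2h30m = 21:36 UTC (rolling into the previous day, 18 September 2028).
1 March 2028 is a Wednesday, so the first Sunday is March 5 and the third is March 19.
1 September 2028 is a Friday, so the first Sunday is September 3 and the fourth is September 24.
At the standard offset (UTC−02:15), 21:36 UTC − 2h15m = 19:21 Dorarn Administrative Region standard time.
Daylight saving runs 19 March – 24 September; the standard-time date in Dorarn Administrative Region, September 18, 2028, is inside that window, so Dorarn Administrative Region is at UTC−01:15.
21:36 UTC − 1h15m = 20:21 Dorarn Administrative Region.

20:21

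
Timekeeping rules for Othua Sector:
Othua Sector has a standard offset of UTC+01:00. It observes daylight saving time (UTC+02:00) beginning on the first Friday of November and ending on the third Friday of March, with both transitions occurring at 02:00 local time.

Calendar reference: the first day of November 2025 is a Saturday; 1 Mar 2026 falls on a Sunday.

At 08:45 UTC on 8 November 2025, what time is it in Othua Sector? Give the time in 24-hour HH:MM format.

10:45

1 November 2025 is a Saturday, so the first Friday is November 7.
1 March 2026 is a Sunday, so the first Friday is March 6 and the third is March 20.
At the standard offset (UTC+01:00), 08:45 UTC + 1h = 09:45 Othua Sector standard time.
The standard-time date in Othua Sector, 8 November 2025, falls between 7 November 2025 and 20 March 2026, so daylight saving is in effect and Othua Sector is at UTC+02:00.
08:45 UTC + 2h = 10:45 local.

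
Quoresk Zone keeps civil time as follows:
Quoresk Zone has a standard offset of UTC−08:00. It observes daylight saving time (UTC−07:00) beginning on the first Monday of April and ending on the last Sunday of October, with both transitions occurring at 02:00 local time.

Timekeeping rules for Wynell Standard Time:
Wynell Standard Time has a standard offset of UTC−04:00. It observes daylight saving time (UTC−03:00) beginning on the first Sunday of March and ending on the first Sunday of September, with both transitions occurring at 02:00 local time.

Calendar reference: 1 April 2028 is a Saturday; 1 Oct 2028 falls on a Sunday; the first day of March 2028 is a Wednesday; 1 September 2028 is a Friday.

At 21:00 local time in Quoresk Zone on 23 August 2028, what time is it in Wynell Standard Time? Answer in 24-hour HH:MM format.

01:00

1 April 2028 is a Saturday, so the first Monday is April 3.
1 October 2028 is a Sunday, so Sundays fall on 1, 8, 15, 22, 29; the last is October 29.
23 August 2028 falls between 3 April and 29 October, so daylight saving is in effect and Quoresk Zone is at UTC−07:00.
21:00 Quoresk Zone + 7h = 04:00 UTC (rolling into the next day, 24 August 2028).
1 March 2028 is a Wednesday, so the first Sunday is March 5.
1 September 2028 is a Friday, so the first Sunday is September 3.
At the standard offset (UTC−04:00), 04:00 UTC − 4h = 00:00 Wynell Standard Time standard time.
The standard-time date in Wynell Standard Time, 24 August 2028, lies within the daylight-saving period (5 March – 3 September), so Wynell Standard Time is on daylight time, UTC−03:00.
04:00 UTC − 3h = 01:00 Wynell Standard Time.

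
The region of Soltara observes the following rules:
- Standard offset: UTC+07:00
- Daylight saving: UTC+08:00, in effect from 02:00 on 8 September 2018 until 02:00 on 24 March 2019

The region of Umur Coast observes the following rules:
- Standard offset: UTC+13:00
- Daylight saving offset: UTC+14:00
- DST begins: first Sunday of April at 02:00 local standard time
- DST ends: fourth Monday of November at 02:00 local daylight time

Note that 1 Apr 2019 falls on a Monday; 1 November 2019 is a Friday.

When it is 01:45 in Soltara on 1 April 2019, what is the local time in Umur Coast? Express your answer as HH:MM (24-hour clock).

1 April 2019 is outside the daylight-saving period (8 September 2018 – 24 March 2019), so Soltara is on standard time, UTC+07:00.
01:45 Soltara − 7h = 18:45 UTC (rolling into the previous day, 31 March 2019).
1 April 2019 is a Monday, so the first Sunday is April 7.
1 November 2019 is a Friday, so the first Monday is November 4 and the fourth is November 25.
At the standard offset (UTC+13:00), 18:45 UTC + 13h = 07:45 Umur Coast standard time (rolling into the next day, 1 April 2019).
Daylight saving runs 7 April – 25 November; the standard-time date in Umur Coast, 1 April 2019, is outside that window, so Umur Coast is on standard time at UTC+13:00.
18:45 UTC + 13h = 07:45 Umur Coast (rolling into the next day, 1 April 2019).

07:45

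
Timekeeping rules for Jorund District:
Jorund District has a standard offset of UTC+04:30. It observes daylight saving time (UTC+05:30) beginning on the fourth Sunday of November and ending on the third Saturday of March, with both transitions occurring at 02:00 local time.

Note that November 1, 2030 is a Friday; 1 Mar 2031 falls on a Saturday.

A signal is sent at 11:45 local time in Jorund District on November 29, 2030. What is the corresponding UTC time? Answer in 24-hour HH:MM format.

06:15

1 November 2030 is a Friday, so the first Sunday is November 3 and the fourth is November 24.
1 March 2031 is a Saturday, so the first Saturday is March 1 and the third is March 15.
November 29, 2030 lies within the daylight-saving period (24 November 2030 – 15 March 2031), so Jorund District is on daylight time, UTC+05:30.
11:45 local − 5h30m = 06:15 UTC.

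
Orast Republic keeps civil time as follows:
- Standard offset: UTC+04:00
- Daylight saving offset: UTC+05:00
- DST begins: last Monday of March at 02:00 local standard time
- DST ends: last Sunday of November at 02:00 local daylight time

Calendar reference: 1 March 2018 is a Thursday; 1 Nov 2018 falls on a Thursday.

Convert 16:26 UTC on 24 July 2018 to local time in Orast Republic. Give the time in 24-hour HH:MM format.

1 March 2018 is a Thursday, so Mondays fall on 5, 12, 19, 26; the last is March 26.
1 November 2018 is a Thursday, so Sundays fall on 4, 11, 18, 25; the last is November 25.
At the standard offset (UTC+04:00), 16:26 UTC + 4h = 20:26 Orast Republic standard time.
Daylight saving runs 26 March – 25 November; the standard-time date in Orast Republic, 24 July 2018, is inside that window, so Orast Republic is at UTC+05:00.
16:26 UTC + 5h = 21:26 local.

21:26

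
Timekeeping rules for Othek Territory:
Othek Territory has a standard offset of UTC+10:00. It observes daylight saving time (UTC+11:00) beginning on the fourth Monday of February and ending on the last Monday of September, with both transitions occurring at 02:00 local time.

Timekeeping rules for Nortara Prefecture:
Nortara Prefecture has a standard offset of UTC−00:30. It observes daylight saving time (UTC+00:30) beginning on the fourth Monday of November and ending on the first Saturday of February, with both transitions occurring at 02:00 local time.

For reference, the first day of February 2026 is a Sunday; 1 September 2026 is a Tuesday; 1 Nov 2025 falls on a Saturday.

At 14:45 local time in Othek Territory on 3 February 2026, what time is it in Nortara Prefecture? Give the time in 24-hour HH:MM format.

1 February 2026 is a Sunday, so the first Monday is February 2 and the fourth is February 23.
1 September 2026 is a Tuesday, so Mondays fall on 7, 14, 21, 28; the last is September 28.
3 February 2026 is outside the daylight-saving period (23 February – 28 September), so Othek Territory is on standard time, UTC+10:00.
14:45 Othek Territory − 10h = 04:45 UTC.
1 November 2025 is a Saturday, so the first Monday is November 3 and the fourth is November 24.
1 February 2026 is a Sunday, so the first Saturday is February 7.
At the standard offset (UTC−00:30), 04:45 UTC − 0h30m = 04:15 Nortara Prefecture standard time.
The standard-time date in Nortara Prefecture, 3 February 2026, falls between 24 November 2025 and 7 February 2026, so daylight saving is in effect and Nortara Prefecture is at UTC+00:30.
04:45 UTC + 0h30m = 05:15 Nortara Prefecture.

05:15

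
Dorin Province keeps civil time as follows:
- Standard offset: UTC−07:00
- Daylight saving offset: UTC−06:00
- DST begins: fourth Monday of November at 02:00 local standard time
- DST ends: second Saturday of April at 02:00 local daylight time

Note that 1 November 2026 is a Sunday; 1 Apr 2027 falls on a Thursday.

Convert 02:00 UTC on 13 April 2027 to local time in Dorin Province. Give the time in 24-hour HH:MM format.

1 November 2026 is a Sunday, so the first Monday is November 2 and the fourth is November 23.
1 April 2027 is a Thursday, so the first Saturday is April 3 and the second is April 10.
At the standard offset (UTC−07:00), 02:00 UTC − 7h = 19:00 Dorin Province standard time (rolling into the previous day, 12 April 2027).
Daylight saving runs 23 November 2026 – 10 April 2027; the standard-time date in Dorin Province, 12 April 2027, is outside that window, so Dorin Province is on standard time at UTC−07:00.
02:00 UTC − 7h = 19:00 local (rolling into the previous day, 12 April 2027).

19:00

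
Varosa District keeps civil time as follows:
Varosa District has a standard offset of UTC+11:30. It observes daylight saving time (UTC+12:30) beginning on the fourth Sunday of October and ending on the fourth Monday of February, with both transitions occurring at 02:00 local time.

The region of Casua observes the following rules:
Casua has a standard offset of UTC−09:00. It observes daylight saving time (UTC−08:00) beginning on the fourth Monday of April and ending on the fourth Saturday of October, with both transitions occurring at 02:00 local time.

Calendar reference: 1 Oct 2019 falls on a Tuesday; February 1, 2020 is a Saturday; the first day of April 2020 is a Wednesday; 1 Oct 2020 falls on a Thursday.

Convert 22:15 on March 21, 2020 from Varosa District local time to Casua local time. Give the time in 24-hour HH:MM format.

1 October 2019 is a Tuesday, so the first Sunday is October 6 and the fourth is October 27.
1 February 2020 is a Saturday, so the first Monday is February 3 and the fourth is February 24.
Daylight saving runs 27 October 2019 – 24 February 2020; March 21, 2020 is outside that window, so Varosa District is on standard time at UTC+11:30.
22:15 Varosa District − 11h30m = 10:45 UTC.
1 April 2020 is a Wednesday, so the first Monday is April 6 and the fourth is April 27.
1 October 2020 is a Thursday, so the first Saturday is October 3 and the fourth is October 24.
At the standard offset (UTC−09:00), 10:45 UTC − 9h = 01:45 Casua standard time.
Daylight saving runs 27 April – 24 October; the standard-time date in Casua, March 21, 2020, is outside that window, so Casua is on standard time at UTC−09:00.
10:45 UTC − 9h = 01:45 Casua.

01:45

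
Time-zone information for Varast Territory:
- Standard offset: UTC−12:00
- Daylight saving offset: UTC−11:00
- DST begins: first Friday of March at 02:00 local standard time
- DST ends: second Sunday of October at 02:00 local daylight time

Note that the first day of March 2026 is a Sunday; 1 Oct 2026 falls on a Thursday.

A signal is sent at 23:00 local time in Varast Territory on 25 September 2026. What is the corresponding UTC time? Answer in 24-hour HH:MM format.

10:00

1 March 2026 is a Sunday, so the first Friday is March 6.
1 October 2026 is a Thursday, so the first Sunday is October 4 and the second is October 11.
25 September 2026 lies within the daylight-saving period (6 March – 11 October), so Varast Territory is on daylight time, UTC−11:00.
23:00 local + 11h = 10:00 UTC (rolling into the next day, 26 September 2026).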